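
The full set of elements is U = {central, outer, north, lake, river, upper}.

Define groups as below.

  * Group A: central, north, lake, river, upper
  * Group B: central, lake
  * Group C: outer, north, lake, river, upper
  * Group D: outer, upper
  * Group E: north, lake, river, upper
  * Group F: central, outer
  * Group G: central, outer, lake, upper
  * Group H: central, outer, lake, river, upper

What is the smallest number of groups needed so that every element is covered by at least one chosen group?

2

A and H together: A ∪ H = {central, outer, north, lake, river, upper} — every element is covered.
No single group has all 6 elements (the largest, A, has 5), so 2 is optimal.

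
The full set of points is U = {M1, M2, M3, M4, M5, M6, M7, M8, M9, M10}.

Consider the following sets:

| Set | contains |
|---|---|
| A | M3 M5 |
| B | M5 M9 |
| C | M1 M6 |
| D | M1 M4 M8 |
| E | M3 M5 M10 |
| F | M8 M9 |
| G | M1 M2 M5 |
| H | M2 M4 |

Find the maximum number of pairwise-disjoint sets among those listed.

4

C, E, F, H are pairwise disjoint (C={M1,M6}; E={M3,M5,M10}; F={M8,M9}; H={M2,M4}).
Every remaining set overlaps one of these, and no 5 of the listed sets are pairwise disjoint, so 4 is the maximum.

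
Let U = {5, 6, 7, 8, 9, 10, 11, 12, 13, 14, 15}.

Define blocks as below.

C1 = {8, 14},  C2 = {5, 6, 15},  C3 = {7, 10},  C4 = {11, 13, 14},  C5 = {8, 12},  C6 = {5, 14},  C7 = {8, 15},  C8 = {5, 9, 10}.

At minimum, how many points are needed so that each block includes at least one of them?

Take H = {10, 12, 14, 15}. Each listed block contains at least one of these, so H is a hitting set of size 4.
The blocks C2, C3, C4, C5 are pairwise disjoint, so any hitting set needs a separate point for each — at least 4. Hence 4 is optimal.

4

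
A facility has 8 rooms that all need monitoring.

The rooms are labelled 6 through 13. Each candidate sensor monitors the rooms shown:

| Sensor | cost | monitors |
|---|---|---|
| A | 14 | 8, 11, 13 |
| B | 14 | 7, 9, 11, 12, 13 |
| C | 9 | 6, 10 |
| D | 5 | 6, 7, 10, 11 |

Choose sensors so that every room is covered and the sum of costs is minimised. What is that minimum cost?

A, B, D together cover every room (A ∪ B ∪ D = {6, 7, 8, 9, 10, 11, 12, 13}); total cost 14 + 14 + 5 = 33.
No covering selection has total cost below 33.

33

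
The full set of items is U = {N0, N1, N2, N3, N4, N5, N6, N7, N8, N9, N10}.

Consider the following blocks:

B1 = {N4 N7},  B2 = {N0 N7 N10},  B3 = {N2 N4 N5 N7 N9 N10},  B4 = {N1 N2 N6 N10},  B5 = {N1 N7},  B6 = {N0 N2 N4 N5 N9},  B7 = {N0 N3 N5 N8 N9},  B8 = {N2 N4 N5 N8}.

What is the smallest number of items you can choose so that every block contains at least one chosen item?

The 3 items {N2, N3, N7} hit every block.
The blocks B1, B4, B7 are pairwise disjoint, so any hitting set needs a separate item for each — at least 3. Hence 3 is optimal.

3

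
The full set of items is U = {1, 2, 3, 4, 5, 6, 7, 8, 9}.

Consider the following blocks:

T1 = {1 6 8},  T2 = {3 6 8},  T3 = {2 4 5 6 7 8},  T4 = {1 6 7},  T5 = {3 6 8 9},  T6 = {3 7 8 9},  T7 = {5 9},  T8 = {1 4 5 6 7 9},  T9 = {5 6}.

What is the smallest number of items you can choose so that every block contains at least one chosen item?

H = {6, 9} meets every block (each contains at least one member of H), and |H| = 2.
The blocks T1, T7 are pairwise disjoint, so any hitting set needs a separate item for each — at least 2. Hence 2 is optimal.

2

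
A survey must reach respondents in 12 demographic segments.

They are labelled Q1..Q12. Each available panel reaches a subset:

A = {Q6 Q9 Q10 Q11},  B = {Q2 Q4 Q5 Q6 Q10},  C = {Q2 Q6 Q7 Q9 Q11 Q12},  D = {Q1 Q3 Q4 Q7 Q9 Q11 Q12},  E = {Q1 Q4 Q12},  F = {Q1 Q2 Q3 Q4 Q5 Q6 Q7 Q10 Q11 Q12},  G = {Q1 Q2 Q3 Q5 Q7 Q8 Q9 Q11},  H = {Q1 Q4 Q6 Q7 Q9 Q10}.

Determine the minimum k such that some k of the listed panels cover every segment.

2

F and G together: F ∪ G = {Q1, Q2, Q3, Q4, Q5, Q6, Q7, Q8, Q9, Q10, Q11, Q12} — every segment is covered.
No single panel has all 12 segments (the largest, F, has 10), so 2 is optimal.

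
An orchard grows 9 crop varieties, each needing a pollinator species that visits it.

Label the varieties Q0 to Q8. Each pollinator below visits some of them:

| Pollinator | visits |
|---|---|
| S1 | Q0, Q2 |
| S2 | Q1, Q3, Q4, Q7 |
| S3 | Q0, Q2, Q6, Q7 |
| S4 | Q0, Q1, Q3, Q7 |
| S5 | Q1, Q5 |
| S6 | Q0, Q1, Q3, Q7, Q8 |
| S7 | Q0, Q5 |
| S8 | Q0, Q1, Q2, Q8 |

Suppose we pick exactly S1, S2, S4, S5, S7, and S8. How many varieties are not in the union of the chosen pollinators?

1

Union of S1, S2, S4, S5, S7, S8 = {Q0, Q1, Q2, Q3, Q4, Q5, Q7, Q8}.
Not covered: Q6 — 1 variety.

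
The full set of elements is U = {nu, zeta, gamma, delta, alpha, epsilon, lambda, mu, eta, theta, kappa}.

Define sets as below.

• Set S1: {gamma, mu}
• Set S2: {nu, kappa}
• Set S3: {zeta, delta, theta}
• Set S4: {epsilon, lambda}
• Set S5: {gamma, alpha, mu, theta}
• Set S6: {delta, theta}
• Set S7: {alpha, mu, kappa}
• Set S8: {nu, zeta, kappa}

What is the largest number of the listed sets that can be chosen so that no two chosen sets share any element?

4

S1, S2, S3, S4 are pairwise disjoint (S1={gamma,mu}; S2={nu,kappa}; S3={zeta,delta,theta}; S4={epsilon,lambda}).
Every remaining set overlaps one of these, and no 5 of the listed sets are pairwise disjoint, so 4 is the maximum.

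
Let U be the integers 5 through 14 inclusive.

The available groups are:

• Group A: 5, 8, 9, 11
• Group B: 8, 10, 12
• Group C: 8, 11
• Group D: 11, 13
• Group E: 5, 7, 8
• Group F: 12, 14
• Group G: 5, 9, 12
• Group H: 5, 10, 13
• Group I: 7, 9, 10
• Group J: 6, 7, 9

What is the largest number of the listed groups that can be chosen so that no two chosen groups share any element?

4

C, F, H, J are pairwise disjoint (C={8,11}; F={12,14}; H={5,10,13}; J={6,7,9}).
Every remaining group overlaps one of these, and no 5 of the listed groups are pairwise disjoint, so 4 is the maximum.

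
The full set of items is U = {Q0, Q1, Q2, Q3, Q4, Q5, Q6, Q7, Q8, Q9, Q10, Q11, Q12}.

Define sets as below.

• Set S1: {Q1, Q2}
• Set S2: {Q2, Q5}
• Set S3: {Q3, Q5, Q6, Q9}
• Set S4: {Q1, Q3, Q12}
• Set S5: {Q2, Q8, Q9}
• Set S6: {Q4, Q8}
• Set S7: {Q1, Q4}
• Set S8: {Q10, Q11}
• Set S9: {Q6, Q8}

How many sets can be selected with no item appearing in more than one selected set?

S2, S4, S8, S9 are pairwise disjoint (S2={Q2,Q5}; S4={Q1,Q3,Q12}; S8={Q10,Q11}; S9={Q6,Q8}).
Every remaining set overlaps one of these, and no 5 of the listed sets are pairwise disjoint, so 4 is the maximum.

4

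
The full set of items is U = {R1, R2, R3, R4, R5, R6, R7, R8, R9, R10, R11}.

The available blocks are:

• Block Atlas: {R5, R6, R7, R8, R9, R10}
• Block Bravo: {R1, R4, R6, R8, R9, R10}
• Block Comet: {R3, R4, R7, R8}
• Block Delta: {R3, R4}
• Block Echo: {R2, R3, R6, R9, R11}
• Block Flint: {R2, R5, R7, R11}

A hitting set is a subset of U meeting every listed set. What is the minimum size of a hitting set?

3

The 3 items {R4, R6, R11} hit every block.
No choice of 2 items meets every block, so 3 is the minimum.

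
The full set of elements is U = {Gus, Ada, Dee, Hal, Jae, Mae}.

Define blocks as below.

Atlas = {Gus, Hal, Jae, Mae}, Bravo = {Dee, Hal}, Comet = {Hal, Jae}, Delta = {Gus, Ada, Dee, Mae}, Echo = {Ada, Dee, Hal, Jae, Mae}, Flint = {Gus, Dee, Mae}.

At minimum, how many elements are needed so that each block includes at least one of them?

2

H = {Dee, Hal} meets every block (each contains at least one member of H), and |H| = 2.
The blocks Comet, Flint are pairwise disjoint, so any hitting set needs a separate element for each — at least 2. Hence 2 is optimal.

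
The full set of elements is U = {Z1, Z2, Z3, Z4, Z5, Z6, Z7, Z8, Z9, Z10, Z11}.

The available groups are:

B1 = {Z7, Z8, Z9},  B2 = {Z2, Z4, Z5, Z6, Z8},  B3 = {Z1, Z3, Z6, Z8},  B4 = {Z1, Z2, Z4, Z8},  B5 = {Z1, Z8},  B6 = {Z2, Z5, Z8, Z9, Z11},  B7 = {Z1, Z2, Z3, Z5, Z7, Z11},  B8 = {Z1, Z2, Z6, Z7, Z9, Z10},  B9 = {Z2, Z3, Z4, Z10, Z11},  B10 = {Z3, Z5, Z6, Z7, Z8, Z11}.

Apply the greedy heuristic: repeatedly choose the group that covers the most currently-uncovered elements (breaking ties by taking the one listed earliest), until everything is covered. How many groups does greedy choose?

Greedy: pick B7 (covers 6 new) → pick B2 (covers 3 new) → pick B8 (covers 2 new). Total picks: 3.

3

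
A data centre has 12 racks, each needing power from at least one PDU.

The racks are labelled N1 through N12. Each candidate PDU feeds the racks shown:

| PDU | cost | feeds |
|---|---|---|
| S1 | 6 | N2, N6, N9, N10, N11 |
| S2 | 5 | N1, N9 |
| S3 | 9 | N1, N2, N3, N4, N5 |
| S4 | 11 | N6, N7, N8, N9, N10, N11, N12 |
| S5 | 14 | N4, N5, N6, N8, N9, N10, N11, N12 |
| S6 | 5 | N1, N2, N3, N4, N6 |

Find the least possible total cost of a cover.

S3, S4 together cover every rack (S3 ∪ S4 = {N1, N2, N3, N4, N5, N6, N7, N8, N9, N10, N11, N12}); total cost 9 + 11 = 20.
The greedy pick S6, S4, S3 costs 25; no covering selection beats 20.

20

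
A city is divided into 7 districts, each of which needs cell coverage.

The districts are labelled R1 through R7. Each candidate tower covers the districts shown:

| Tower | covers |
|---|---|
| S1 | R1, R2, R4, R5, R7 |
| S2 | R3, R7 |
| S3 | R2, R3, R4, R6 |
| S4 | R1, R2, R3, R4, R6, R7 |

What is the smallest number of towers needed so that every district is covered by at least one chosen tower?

2

S1 and S4 together: S1 ∪ S4 = {R1, R2, R3, R4, R5, R6, R7} — every district is covered.
No single tower has all 7 districts (the largest, S4, has 6), so 2 is optimal.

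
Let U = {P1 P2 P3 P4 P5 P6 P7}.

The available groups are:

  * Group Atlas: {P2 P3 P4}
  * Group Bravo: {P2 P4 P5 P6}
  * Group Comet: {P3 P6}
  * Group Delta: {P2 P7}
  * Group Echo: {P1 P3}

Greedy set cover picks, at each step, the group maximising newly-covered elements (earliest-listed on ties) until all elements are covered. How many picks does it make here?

3

Greedy: pick Bravo (covers 4 new) → pick Echo (covers 2 new) → pick Delta (covers 1 new). Total picks: 3.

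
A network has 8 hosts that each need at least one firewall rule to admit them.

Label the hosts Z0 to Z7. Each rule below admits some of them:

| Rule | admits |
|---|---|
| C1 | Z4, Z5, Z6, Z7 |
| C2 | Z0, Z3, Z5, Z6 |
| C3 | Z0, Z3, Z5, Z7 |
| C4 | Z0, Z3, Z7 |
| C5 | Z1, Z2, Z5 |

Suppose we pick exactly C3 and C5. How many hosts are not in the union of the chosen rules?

2

Union of C3, C5 = {Z0, Z1, Z2, Z3, Z5, Z7}.
Not covered: Z4, Z6 — 2 hosts.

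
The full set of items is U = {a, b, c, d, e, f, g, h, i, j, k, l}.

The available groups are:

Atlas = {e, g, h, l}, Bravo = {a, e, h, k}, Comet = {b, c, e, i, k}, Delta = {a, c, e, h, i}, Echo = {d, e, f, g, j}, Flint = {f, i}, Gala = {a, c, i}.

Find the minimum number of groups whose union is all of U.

4

Atlas, Comet, Delta, and Echo cover everything between them: the union {a, b, c, d, e, f, g, h, i, j, k, l} is all of U.
No 3 of the 7 groups cover everything (all 35 combinations miss at least one item), so 4 is optimal.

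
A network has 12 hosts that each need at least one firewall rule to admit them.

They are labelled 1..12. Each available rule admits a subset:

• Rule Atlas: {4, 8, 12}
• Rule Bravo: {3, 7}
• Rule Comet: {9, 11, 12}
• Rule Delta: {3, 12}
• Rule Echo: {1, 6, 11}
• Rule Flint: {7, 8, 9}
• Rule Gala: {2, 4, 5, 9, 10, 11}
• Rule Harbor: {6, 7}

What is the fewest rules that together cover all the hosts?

4

Atlas and Bravo and Echo and Gala together: Atlas ∪ Bravo ∪ Echo ∪ Gala = {1, 2, 3, 4, 5, 6, 7, 8, 9, 10, 11, 12} — every host is covered.
Only Gala contains 2, so Gala is forced; the remaining 6 hosts need at least 3 more rules (each remaining rule adds at most 2) — so at least 4 rules are needed, and 4 is optimal.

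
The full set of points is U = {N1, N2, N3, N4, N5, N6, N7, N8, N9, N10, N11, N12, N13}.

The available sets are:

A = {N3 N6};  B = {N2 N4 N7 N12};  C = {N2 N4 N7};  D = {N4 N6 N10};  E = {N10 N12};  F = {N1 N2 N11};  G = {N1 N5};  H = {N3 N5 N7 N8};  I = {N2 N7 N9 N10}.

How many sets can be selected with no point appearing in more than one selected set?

A, C, E, G are pairwise disjoint (A={N3,N6}; C={N2,N4,N7}; E={N10,N12}; G={N1,N5}).
Every remaining set overlaps one of these, and no 5 of the listed sets are pairwise disjoint, so 4 is the maximum.

4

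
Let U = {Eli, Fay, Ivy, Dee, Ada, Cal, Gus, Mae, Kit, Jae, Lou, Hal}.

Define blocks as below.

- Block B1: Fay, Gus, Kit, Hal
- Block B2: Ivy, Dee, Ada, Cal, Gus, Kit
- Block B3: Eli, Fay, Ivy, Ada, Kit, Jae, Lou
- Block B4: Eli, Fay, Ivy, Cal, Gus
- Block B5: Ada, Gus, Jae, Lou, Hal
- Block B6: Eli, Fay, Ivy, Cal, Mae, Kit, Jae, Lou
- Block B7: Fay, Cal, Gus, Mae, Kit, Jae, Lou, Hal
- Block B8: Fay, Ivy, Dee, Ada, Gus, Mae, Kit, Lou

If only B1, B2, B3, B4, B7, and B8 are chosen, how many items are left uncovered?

Union of B1, B2, B3, B4, B7, B8 = {Eli, Fay, Ivy, Dee, Ada, Cal, Gus, Mae, Kit, Jae, Lou, Hal} — that's every item, so 0 are uncovered.

0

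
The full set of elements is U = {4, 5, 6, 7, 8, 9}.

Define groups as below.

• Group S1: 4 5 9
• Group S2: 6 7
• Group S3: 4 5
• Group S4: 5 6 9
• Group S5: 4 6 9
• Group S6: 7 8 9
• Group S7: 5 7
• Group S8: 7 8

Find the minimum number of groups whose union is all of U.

S3, S4, and S6 cover everything between them: the union {4, 5, 6, 7, 8, 9} is all of U.
No 2 of the 8 groups cover everything (all 28 combinations miss at least one element), so 3 is optimal.

3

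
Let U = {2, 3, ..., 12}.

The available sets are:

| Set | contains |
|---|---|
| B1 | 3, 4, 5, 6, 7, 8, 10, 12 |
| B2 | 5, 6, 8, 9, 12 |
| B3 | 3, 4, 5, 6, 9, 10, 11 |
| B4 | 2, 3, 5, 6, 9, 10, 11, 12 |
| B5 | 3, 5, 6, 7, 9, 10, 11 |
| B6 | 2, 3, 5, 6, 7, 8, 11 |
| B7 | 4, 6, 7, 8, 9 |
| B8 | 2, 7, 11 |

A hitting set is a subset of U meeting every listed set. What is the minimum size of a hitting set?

H = {7, 9} meets every set (each contains at least one member of H), and |H| = 2.
The sets B2, B8 are pairwise disjoint, so any hitting set needs a separate element for each — at least 2. Hence 2 is optimal.

2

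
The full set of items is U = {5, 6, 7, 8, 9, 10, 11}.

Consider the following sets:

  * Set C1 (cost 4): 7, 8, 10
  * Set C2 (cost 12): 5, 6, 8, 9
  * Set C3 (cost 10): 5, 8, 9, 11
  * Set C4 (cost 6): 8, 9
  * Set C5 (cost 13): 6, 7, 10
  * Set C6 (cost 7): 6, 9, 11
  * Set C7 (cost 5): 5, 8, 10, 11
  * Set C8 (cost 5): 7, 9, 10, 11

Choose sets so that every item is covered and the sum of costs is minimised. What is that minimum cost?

16

C1, C6, C7 together cover every item (C1 ∪ C6 ∪ C7 = {5, 6, 7, 8, 9, 10, 11}); total cost 4 + 7 + 5 = 16.
The greedy pick C7, C8, C6 costs 17; no covering selection beats 16.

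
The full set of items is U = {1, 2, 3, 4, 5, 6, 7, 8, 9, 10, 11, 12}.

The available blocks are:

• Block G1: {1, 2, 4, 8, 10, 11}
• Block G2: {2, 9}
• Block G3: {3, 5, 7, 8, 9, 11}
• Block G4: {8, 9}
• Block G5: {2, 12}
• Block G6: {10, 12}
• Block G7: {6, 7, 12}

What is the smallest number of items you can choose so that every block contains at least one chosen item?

Take H = {9, 10, 12}. Each listed block contains at least one of these, so H is a hitting set of size 3.
No choice of 2 items meets every block, so 3 is the minimum.

3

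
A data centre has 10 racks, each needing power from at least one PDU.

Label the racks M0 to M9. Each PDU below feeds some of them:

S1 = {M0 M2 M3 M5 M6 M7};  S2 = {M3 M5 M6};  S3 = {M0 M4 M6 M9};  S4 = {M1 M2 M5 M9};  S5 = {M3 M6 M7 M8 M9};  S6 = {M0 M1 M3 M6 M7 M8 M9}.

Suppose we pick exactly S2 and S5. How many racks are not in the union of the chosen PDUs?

4

Union of S2, S5 = {M3, M5, M6, M7, M8, M9}.
Not covered: M0, M1, M2, M4 — 4 racks.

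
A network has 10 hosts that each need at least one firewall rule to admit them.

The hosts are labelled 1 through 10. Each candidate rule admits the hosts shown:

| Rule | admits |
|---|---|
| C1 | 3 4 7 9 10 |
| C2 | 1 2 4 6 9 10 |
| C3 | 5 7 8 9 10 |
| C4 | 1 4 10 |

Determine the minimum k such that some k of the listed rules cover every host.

Take {C1, C2, C3}. Their union is {1, 2, 3, 4, 5, 6, 7, 8, 9, 10}, which is all 10 hosts.
Only C2 contains 2, so C2 is forced; the remaining 4 hosts need at least 2 more rules (each remaining rule adds at most 3) — so at least 3 rules are needed, and 3 is optimal.

3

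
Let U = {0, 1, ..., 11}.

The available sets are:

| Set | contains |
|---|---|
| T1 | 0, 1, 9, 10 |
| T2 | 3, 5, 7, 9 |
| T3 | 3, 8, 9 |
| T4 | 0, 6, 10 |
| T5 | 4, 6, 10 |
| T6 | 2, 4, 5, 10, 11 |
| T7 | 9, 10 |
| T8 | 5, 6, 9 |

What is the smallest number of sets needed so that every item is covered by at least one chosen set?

T1, T2, T3, T4, and T6 cover everything between them: the union {0, 1, 2, 3, 4, 5, 6, 7, 8, 9, 10, 11} is all of U.
No 4 of the 8 sets cover everything (all 70 combinations miss at least one item), so 5 is optimal.

5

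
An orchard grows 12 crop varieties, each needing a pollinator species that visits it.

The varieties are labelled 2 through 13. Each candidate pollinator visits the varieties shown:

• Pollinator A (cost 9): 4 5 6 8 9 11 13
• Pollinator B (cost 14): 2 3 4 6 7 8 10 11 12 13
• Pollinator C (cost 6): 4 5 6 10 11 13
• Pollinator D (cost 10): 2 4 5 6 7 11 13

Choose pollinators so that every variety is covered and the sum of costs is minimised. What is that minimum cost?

A, B together cover every variety (A ∪ B = {2, 3, 4, 5, 6, 7, 8, 9, 10, 11, 12, 13}); total cost 9 + 14 = 23.
The greedy pick C, B, A costs 29; no covering selection beats 23.

23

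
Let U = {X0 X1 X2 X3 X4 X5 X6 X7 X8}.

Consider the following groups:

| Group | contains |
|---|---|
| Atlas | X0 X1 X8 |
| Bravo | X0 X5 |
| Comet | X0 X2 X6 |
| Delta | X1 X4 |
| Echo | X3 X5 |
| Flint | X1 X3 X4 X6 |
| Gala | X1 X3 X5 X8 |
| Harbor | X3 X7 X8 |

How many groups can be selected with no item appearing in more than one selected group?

3

Comet, Delta, Harbor are pairwise disjoint (Comet={X0,X2,X6}; Delta={X1,X4}; Harbor={X3,X7,X8}).
Every remaining group overlaps one of these, and no 4 of the listed groups are pairwise disjoint, so 3 is the maximum.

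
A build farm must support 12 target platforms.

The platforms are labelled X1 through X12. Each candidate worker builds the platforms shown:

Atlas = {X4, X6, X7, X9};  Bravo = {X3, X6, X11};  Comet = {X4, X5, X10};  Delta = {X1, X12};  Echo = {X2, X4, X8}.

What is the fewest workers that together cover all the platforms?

Take {Atlas, Bravo, Comet, Delta, Echo}. Their union is {X1, X2, X3, X4, X5, X6, X7, X8, X9, X10, X11, X12}, which is all 12 platforms.
Only Atlas contains X7, so Atlas is forced; the remaining 8 platforms need at least 4 more workers (each remaining worker adds at most 2) — so at least 5 workers are needed, and 5 is optimal.

5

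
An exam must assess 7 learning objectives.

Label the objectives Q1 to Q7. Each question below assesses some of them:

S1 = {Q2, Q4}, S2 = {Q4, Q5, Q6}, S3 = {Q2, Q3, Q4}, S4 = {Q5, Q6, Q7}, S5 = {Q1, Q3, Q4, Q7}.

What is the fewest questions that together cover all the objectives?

Take {S3, S4, S5}. Their union is {Q1, Q2, Q3, Q4, Q5, Q6, Q7}, which is all 7 objectives.
Only S5 contains Q1, so S5 is forced; the remaining 3 objectives need at least 2 more questions (each remaining question adds at most 2) — so at least 3 questions are needed, and 3 is optimal.

3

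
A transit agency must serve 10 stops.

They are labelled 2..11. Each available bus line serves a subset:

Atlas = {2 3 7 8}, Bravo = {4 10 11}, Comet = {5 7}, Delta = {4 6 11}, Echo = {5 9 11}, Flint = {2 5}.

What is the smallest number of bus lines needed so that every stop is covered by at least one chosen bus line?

Take {Atlas, Bravo, Delta, Echo}. Their union is {2, 3, 4, 5, 6, 7, 8, 9, 10, 11}, which is all 10 stops.
No 3 of the 6 bus lines cover everything (all 20 combinations miss at least one stop), so 4 is optimal.

4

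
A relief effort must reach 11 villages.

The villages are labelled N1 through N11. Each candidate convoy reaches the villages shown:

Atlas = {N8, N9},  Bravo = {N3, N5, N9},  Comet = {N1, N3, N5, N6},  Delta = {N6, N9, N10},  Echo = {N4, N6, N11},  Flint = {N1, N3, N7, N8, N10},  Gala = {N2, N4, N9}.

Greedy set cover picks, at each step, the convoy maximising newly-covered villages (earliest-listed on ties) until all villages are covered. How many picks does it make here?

4

Greedy: pick Flint (covers 5 new) → pick Echo (covers 3 new) → pick Bravo (covers 2 new) → pick Gala (covers 1 new). Total picks: 4.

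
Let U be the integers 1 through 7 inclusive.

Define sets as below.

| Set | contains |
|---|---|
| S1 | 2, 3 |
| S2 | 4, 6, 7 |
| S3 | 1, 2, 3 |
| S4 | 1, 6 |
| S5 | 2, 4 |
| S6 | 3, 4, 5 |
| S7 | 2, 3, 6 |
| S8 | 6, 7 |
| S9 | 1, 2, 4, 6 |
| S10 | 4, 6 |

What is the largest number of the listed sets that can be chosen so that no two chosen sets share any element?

2

S5, S8 are pairwise disjoint (S5={2,4}; S8={6,7}).
Every remaining set overlaps one of these, and no 3 of the listed sets are pairwise disjoint, so 2 is the maximum.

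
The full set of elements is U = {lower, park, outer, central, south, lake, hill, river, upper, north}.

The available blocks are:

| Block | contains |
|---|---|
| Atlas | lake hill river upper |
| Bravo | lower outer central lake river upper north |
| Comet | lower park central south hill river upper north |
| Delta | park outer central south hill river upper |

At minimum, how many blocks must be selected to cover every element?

Bravo and Comet together: Bravo ∪ Comet = {lower, park, outer, central, south, lake, hill, river, upper, north} — every element is covered.
No single block has all 10 elements (the largest, Comet, has 8), so 2 is optimal.

2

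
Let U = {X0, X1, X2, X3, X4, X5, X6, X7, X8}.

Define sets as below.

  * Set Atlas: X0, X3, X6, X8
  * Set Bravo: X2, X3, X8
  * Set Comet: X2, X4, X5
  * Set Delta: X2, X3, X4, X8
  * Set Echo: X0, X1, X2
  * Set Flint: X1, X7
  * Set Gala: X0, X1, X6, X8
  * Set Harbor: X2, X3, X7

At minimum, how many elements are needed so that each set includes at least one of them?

3

H = {X2, X6, X7} meets every set (each contains at least one member of H), and |H| = 3.
The sets Atlas, Comet, Flint are pairwise disjoint, so any hitting set needs a separate element for each — at least 3. Hence 3 is optimal.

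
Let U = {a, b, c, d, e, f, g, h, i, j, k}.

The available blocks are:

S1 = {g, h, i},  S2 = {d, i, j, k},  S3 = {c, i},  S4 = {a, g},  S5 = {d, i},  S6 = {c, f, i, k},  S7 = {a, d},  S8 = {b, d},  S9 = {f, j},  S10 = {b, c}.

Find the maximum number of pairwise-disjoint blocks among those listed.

S3, S4, S8, S9 are pairwise disjoint (S3={c,i}; S4={a,g}; S8={b,d}; S9={f,j}).
Every remaining block overlaps one of these, and no 5 of the listed blocks are pairwise disjoint, so 4 is the maximum.

4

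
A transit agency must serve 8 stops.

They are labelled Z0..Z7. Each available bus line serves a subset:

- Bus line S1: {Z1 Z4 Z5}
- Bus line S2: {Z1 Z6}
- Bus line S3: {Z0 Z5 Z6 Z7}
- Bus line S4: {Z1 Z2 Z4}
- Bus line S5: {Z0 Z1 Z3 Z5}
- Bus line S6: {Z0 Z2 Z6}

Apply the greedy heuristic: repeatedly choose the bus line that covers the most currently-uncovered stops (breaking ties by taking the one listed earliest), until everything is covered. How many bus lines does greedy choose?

Greedy: pick S3 (covers 4 new) → pick S4 (covers 3 new) → pick S5 (covers 1 new). Total picks: 3.

3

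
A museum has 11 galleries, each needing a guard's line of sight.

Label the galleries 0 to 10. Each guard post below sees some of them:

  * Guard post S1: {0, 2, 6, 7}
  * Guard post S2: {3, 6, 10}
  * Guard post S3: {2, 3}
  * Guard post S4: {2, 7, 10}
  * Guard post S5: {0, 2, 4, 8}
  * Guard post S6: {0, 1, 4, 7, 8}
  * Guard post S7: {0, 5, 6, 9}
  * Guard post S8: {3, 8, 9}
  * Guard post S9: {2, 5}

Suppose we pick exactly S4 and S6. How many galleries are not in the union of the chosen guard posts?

Union of S4, S6 = {0, 1, 2, 4, 7, 8, 10}.
Not covered: 3, 5, 6, 9 — 4 galleries.

4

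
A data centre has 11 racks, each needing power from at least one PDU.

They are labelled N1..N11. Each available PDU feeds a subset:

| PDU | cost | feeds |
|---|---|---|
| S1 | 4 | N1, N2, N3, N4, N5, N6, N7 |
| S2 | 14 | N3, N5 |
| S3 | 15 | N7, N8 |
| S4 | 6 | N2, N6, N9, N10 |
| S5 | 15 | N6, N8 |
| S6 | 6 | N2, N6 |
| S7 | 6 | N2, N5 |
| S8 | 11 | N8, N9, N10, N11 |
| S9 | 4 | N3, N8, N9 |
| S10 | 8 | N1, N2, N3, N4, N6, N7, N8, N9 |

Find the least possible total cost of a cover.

15

S1, S8 together cover every rack (S1 ∪ S8 = {N1, N2, N3, N4, N5, N6, N7, N8, N9, N10, N11}); total cost 4 + 11 = 15.
The greedy pick S1, S9, S8 costs 19; no covering selection beats 15.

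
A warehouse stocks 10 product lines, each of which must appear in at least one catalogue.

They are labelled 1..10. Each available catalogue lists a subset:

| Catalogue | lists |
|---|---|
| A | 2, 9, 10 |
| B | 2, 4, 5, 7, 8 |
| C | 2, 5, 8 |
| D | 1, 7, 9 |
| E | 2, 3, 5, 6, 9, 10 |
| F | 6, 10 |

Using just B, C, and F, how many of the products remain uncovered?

3

Union of B, C, F = {2, 4, 5, 6, 7, 8, 10}.
Not covered: 1, 3, 9 — 3 products.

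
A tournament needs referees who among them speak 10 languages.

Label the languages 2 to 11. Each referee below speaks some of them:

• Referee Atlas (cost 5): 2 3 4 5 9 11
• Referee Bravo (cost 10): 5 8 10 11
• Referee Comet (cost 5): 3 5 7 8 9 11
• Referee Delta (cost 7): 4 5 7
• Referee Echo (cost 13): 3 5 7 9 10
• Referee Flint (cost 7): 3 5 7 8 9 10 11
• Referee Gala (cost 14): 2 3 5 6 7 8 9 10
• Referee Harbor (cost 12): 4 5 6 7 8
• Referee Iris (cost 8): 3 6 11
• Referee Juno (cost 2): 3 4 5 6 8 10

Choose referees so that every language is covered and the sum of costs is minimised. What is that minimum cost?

12

Atlas, Comet, Juno together cover every language (Atlas ∪ Comet ∪ Juno = {2, 3, 4, 5, 6, 7, 8, 9, 10, 11}); total cost 5 + 5 + 2 = 12.
No covering selection has total cost below 12.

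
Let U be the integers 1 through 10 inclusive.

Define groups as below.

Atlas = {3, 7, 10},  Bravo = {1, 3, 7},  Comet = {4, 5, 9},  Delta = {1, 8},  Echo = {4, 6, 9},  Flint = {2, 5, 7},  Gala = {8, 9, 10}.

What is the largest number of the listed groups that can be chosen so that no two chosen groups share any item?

Atlas, Comet, Delta are pairwise disjoint (Atlas={3,7,10}; Comet={4,5,9}; Delta={1,8}).
Every remaining group overlaps one of these, and no 4 of the listed groups are pairwise disjoint, so 3 is the maximum.

3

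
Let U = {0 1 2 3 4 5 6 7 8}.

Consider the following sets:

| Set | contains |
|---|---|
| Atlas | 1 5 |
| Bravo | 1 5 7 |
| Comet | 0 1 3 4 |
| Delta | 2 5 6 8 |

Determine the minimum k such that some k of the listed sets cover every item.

3

Bravo, Comet, and Delta cover everything between them: the union {0, 1, 2, 3, 4, 5, 6, 7, 8} is all of U.
Each set has at most 4 items, and 2·4 = 8 < 9 — so at least 3 sets are needed, and 3 is optimal.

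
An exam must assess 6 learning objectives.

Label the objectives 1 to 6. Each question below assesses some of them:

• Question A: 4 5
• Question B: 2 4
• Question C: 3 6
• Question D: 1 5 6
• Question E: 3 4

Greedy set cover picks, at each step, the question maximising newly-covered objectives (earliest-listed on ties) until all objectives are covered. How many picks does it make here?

3

Greedy: pick D (covers 3 new) → pick B (covers 2 new) → pick C (covers 1 new). Total picks: 3.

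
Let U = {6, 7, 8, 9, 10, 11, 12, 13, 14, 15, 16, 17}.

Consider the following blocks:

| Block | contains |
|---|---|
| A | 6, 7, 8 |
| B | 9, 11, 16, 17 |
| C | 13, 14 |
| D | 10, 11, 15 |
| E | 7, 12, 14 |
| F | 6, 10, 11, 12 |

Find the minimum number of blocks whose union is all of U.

5

A, B, C, D, and E cover everything between them: the union {6, 7, 8, 9, 10, 11, 12, 13, 14, 15, 16, 17} is all of U.
No 4 of the 6 blocks cover everything (all 15 combinations miss at least one item), so 5 is optimal.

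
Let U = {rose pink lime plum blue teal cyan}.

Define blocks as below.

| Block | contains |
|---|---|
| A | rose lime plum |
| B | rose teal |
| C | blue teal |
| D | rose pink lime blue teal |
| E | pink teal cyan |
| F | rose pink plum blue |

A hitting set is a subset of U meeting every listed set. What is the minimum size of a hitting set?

2

H = {rose, teal} meets every block (each contains at least one member of H), and |H| = 2.
The blocks A, C are pairwise disjoint, so any hitting set needs a separate element for each — at least 2. Hence 2 is optimal.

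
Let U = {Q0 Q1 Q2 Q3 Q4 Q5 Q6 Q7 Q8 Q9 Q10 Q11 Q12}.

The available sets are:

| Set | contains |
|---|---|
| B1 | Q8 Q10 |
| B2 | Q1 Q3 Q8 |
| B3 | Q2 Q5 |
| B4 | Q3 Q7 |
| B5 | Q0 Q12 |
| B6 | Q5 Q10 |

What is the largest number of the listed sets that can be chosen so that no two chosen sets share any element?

B1, B3, B4, B5 are pairwise disjoint (B1={Q8,Q10}; B3={Q2,Q5}; B4={Q3,Q7}; B5={Q0,Q12}).
Every remaining set overlaps one of these, and no 5 of the listed sets are pairwise disjoint, so 4 is the maximum.

4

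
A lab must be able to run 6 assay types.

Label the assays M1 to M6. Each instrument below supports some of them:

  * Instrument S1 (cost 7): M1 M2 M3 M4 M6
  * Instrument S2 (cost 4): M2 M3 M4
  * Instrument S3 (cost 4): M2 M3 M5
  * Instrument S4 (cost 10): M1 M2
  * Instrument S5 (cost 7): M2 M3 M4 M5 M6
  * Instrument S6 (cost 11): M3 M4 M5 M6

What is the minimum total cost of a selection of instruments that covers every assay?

S1, S3 together cover every assay (S1 ∪ S3 = {M1, M2, M3, M4, M5, M6}); total cost 7 + 4 = 11.
The greedy pick S2, S1, S3 costs 15; no covering selection beats 11.

11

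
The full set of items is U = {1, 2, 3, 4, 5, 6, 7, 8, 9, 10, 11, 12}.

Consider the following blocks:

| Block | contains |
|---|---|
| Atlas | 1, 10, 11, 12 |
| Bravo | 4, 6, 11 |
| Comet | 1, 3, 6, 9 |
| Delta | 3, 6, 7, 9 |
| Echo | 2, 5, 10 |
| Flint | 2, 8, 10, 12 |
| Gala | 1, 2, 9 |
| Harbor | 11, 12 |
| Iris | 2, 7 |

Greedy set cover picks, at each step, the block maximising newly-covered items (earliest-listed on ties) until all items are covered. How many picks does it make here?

5

Greedy: pick Atlas (covers 4 new) → pick Delta (covers 4 new) → pick Echo (covers 2 new) → pick Bravo (covers 1 new) → pick Flint (covers 1 new). Total picks: 5.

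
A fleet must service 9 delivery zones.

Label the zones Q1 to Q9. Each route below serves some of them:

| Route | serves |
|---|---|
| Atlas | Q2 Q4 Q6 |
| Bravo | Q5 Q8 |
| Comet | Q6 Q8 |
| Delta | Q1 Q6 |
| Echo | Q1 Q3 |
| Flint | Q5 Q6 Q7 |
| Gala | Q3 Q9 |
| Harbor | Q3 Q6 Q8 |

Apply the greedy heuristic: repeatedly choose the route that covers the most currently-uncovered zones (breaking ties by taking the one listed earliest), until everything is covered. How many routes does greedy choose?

Greedy: pick Atlas (covers 3 new) → pick Bravo (covers 2 new) → pick Echo (covers 2 new) → pick Flint (covers 1 new) → pick Gala (covers 1 new). Total picks: 5.

5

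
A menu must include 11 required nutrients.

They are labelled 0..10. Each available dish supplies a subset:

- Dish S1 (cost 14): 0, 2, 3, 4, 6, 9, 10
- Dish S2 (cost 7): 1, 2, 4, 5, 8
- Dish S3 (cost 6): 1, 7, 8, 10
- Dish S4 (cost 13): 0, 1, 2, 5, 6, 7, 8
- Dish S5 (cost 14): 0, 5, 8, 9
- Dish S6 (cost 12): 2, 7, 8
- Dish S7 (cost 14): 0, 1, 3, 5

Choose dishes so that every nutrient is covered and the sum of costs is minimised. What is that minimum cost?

S1, S2, S3 together cover every nutrient (S1 ∪ S2 ∪ S3 = {0, 1, 2, 3, 4, 5, 6, 7, 8, 9, 10}); total cost 14 + 7 + 6 = 27.
No covering selection has total cost below 27.

27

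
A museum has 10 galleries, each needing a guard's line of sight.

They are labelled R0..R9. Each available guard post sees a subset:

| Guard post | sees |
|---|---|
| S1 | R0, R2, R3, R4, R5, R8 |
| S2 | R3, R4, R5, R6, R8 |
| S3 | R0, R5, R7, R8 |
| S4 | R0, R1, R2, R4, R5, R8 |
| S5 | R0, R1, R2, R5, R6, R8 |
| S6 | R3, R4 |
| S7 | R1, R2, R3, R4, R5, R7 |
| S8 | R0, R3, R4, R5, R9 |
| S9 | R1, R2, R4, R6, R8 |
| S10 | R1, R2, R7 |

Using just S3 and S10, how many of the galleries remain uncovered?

4

Union of S3, S10 = {R0, R1, R2, R5, R7, R8}.
Not covered: R3, R4, R6, R9 — 4 galleries.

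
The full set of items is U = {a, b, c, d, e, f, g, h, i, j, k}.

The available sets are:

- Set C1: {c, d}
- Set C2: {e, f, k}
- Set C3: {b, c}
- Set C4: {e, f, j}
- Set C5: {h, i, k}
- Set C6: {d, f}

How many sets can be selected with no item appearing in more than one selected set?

3

C1, C4, C5 are pairwise disjoint (C1={c,d}; C4={e,f,j}; C5={h,i,k}).
Every remaining set overlaps one of these, and no 4 of the listed sets are pairwise disjoint, so 3 is the maximum.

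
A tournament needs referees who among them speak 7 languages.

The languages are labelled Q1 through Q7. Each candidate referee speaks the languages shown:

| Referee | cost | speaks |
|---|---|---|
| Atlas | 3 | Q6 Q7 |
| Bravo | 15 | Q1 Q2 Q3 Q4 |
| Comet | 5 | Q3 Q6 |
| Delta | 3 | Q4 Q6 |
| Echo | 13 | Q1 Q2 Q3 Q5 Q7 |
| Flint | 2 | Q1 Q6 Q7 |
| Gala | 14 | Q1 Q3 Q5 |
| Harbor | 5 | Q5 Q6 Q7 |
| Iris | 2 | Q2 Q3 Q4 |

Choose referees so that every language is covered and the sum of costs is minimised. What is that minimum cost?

9

Flint, Harbor, Iris together cover every language (Flint ∪ Harbor ∪ Iris = {Q1, Q2, Q3, Q4, Q5, Q6, Q7}); total cost 2 + 5 + 2 = 9.
No covering selection has total cost below 9.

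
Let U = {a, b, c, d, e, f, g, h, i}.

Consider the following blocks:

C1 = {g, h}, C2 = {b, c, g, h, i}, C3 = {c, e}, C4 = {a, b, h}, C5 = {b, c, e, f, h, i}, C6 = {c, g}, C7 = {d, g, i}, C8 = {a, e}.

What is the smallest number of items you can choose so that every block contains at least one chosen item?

T = {a, e, g} meets every block (each contains at least one member of T), and |T| = 3.
The blocks C3, C4, C7 are pairwise disjoint, so any hitting set needs a separate item for each — at least 3. Hence 3 is optimal.

3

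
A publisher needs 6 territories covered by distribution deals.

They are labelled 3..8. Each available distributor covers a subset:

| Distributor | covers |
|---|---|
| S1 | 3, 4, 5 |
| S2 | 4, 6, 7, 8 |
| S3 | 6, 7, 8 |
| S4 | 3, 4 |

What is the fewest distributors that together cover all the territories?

2

S1 and S2 together: S1 ∪ S2 = {3, 4, 5, 6, 7, 8} — every territory is covered.
No single distributor has all 6 territories (the largest, S2, has 4), so 2 is optimal.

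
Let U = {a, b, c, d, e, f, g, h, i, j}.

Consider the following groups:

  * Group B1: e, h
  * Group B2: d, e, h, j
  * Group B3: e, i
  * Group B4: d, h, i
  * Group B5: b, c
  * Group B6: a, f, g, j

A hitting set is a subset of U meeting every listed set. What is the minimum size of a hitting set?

T = {c, e, f, i} meets every group (each contains at least one member of T), and |T| = 4.
No choice of 3 elements meets every group, so 4 is the minimum.

4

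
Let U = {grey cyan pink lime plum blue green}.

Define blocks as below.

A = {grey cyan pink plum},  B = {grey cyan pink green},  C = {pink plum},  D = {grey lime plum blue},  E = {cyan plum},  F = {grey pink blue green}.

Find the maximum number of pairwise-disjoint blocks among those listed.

2

E, F are pairwise disjoint (E={cyan,plum}; F={grey,pink,blue,green}).
Every remaining block overlaps one of these, and no 3 of the listed blocks are pairwise disjoint, so 2 is the maximum.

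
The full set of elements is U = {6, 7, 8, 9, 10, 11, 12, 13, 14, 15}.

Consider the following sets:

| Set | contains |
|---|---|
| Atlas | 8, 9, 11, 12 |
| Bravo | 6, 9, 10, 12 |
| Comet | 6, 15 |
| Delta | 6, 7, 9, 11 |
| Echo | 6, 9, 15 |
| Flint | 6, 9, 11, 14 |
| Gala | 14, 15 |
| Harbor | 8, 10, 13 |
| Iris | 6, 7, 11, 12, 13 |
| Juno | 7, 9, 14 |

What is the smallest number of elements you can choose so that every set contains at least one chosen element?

3

H = {6, 8, 14} meets every set (each contains at least one member of H), and |H| = 3.
The sets Comet, Harbor, Juno are pairwise disjoint, so any hitting set needs a separate element for each — at least 3. Hence 3 is optimal.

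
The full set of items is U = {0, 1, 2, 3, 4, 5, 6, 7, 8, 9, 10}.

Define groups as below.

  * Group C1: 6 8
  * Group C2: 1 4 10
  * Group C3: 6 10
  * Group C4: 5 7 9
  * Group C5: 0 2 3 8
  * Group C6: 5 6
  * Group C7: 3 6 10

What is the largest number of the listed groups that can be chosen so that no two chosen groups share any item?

3

C2, C4, C5 are pairwise disjoint (C2={1,4,10}; C4={5,7,9}; C5={0,2,3,8}).
Every remaining group overlaps one of these, and no 4 of the listed groups are pairwise disjoint, so 3 is the maximum.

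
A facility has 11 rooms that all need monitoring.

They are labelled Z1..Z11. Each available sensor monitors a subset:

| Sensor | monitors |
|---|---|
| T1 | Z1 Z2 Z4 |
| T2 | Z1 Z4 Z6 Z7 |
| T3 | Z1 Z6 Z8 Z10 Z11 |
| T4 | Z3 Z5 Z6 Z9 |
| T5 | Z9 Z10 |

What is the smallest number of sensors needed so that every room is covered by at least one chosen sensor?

Take {T1, T2, T3, T4}. Their union is {Z1, Z2, Z3, Z4, Z5, Z6, Z7, Z8, Z9, Z10, Z11}, which is all 11 rooms.
Only T2 contains Z7, so T2 is forced; the remaining 7 rooms need at least 3 more sensors (each remaining sensor adds at most 3) — so at least 4 sensors are needed, and 4 is optimal.

4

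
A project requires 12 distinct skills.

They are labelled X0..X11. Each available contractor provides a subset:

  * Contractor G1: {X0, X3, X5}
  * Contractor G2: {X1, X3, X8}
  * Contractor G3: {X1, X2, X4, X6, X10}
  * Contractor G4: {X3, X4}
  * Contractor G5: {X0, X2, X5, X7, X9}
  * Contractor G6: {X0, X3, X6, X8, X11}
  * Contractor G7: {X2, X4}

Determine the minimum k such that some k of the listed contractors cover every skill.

3

G3 and G5 and G6 together: G3 ∪ G5 ∪ G6 = {X0, X1, X2, X3, X4, X5, X6, X7, X8, X9, X10, X11} — every skill is covered.
Each contractor has at most 5 skills, and 2·5 = 10 < 12 — so at least 3 contractors are needed, and 3 is optimal.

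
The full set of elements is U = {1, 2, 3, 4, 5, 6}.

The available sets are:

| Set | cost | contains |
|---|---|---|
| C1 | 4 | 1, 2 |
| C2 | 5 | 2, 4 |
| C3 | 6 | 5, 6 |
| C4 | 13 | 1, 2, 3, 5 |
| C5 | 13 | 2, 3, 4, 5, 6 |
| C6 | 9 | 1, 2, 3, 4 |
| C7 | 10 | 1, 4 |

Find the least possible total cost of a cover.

15

C3, C6 together cover every element (C3 ∪ C6 = {1, 2, 3, 4, 5, 6}); total cost 6 + 9 = 15.
The greedy pick C1, C3, C6 costs 19; no covering selection beats 15.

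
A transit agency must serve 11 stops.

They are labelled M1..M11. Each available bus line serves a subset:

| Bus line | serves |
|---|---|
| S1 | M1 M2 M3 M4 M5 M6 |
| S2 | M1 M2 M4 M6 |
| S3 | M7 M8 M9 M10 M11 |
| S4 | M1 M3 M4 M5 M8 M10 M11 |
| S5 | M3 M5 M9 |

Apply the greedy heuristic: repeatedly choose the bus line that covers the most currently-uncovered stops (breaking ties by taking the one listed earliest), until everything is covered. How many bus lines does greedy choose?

Greedy: pick S4 (covers 7 new) → pick S1 (covers 2 new) → pick S3 (covers 2 new). Total picks: 3.
(The true minimum cover uses only 2 bus lines, so greedy is not optimal here.)

3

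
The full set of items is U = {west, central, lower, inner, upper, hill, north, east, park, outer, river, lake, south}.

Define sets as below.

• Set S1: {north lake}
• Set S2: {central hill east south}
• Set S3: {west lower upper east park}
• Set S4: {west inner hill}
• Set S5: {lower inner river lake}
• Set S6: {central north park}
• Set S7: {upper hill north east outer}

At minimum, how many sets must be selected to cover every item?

4

S2, S3, S5, and S7 cover everything between them: the union {west, central, lower, inner, upper, hill, north, east, park, outer, river, lake, south} is all of U.
Only S2 contains south, so S2 is forced; the remaining 9 items need at least 3 more sets (each remaining set adds at most 4) — so at least 4 sets are needed, and 4 is optimal.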